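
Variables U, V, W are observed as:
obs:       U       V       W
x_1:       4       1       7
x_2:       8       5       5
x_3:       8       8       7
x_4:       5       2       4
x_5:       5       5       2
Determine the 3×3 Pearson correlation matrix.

Step 1 — column means:
  mean(U) = (4 + 8 + 8 + 5 + 5) / 5 = 30/5 = 6
  mean(V) = (1 + 5 + 8 + 2 + 5) / 5 = 21/5 = 4.2
  mean(W) = (7 + 5 + 7 + 4 + 2) / 5 = 25/5 = 5

Step 2 — sample variances and covariances s[i,j] = (1/(n-1)) · Σ_k (x_{k,i} - mean_i) · (x_{k,j} - mean_j), with n-1 = 4:
  s[U,U] = ((-2)·(-2) + (2)·(2) + (2)·(2) + (-1)·(-1) + (-1)·(-1)) / 4 = 14/4 = 3.5
  s[U,V] = ((-2)·(-3.2) + (2)·(0.8) + (2)·(3.8) + (-1)·(-2.2) + (-1)·(0.8)) / 4 = 17/4 = 4.25
  s[U,W] = ((-2)·(2) + (2)·(0) + (2)·(2) + (-1)·(-1) + (-1)·(-3)) / 4 = 4/4 = 1
  s[V,V] = ((-3.2)·(-3.2) + (0.8)·(0.8) + (3.8)·(3.8) + (-2.2)·(-2.2) + (0.8)·(0.8)) / 4 = 30.8/4 = 7.7
  s[V,W] = ((-3.2)·(2) + (0.8)·(0) + (3.8)·(2) + (-2.2)·(-1) + (0.8)·(-3)) / 4 = 1/4 = 0.25
  s[W,W] = ((2)·(2) + (0)·(0) + (2)·(2) + (-1)·(-1) + (-3)·(-3)) / 4 = 18/4 = 4.5
  Sample standard deviations s_i = √(s[i,i]):
  s(U) = √(3.5) = 1.8708
  s(V) = √(7.7) = 2.7749
  s(W) = √(4.5) = 2.1213

Step 3 — r_{ij} = s_{ij} / (s_i · s_j):
  r[U,U] = 1 (diagonal).
  r[U,V] = 4.25 / (1.8708 · 2.7749) = 4.25 / 5.1913 = 0.8187
  r[U,W] = 1 / (1.8708 · 2.1213) = 1 / 3.9686 = 0.252
  r[V,V] = 1 (diagonal).
  r[V,W] = 0.25 / (2.7749 · 2.1213) = 0.25 / 5.8864 = 0.0425
  r[W,W] = 1 (diagonal).

R is symmetric with unit diagonal. Assembling:

R = [[1, 0.8187, 0.252],
 [0.8187, 1, 0.0425],
 [0.252, 0.0425, 1]]


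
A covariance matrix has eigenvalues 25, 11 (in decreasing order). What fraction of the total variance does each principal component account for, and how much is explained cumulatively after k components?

Step 1 — total variance = trace(Sigma) = Σ λ_i = 25 + 11 = 36.

Step 2 — fraction explained by component i = λ_i / Σ λ:
  PC1: 25/36 = 0.6944
  PC2: 11/36 = 0.3056

Step 3 — cumulative fraction after k components = (λ_1 + ... + λ_k) / Σ λ:
  k = 1: 25/36 = 0.6944
  k = 2: (25 + 11)/36 = 36/36 = 1

Summary (fraction, with percent):

explained: PC1 0.6944 (69.44%), PC2 0.3056 (30.56%);  cumulative: 0.6944, 1


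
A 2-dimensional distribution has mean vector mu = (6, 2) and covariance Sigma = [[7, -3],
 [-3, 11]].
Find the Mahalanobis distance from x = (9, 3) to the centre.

Step 1 — centre the observation: (x - mu) = (3, 1).

Step 2 — invert Sigma. det(Sigma) = 7·11 - (-3)² = 68.
  Sigma^{-1} = (1/det) · [[d, -b], [-b, a]] = [[0.1618, 0.0441],
 [0.0441, 0.1029]].

Step 3 — form the quadratic (x - mu)^T · Sigma^{-1} · (x - mu):
  Sigma^{-1} · (x - mu) = (0.5294, 0.2353).
  (x - mu)^T · [Sigma^{-1} · (x - mu)] = (3)·(0.5294) + (1)·(0.2353) = 1.8235.

Step 4 — take square root: d = √(1.8235) ≈ 1.3504.

d(x, mu) = √(1.8235) ≈ 1.3504


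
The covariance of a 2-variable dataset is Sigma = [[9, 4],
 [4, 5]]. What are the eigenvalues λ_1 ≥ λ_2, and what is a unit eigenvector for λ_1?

Step 1 — characteristic polynomial of 2×2 Sigma:
  det(Sigma - λI) = λ² - trace · λ + det = 0.
  trace = 9 + 5 = 14, det = 9·5 - (4)² = 29.
Step 2 — discriminant:
  Δ = trace² - 4·det = 196 - 116 = 80.
Step 3 — eigenvalues:
  λ = (trace ± √Δ)/2 = (14 ± 8.9443)/2,
  λ_1 = 11.4721,  λ_2 = 2.5279.

Step 4 — unit eigenvector for λ_1: solve (Sigma - λ_1 I)v = 0. First row:
  (9 - 11.4721)·v_x + (4)·v_y = 0, i.e. (-2.4721)·v_x + (4)·v_y = 0,
  so v ∝ (b, λ_1 - a) = (4, 2.4721) = u.
  ||u|| = √((4)² + (2.4721)²) = √(22.1115) ≈ 4.7023,
  v_1 = u/||u|| ≈ (0.8507, 0.5257) (||v_1|| = 1).

λ_1 = 11.4721,  λ_2 = 2.5279;  v_1 ≈ (0.8507, 0.5257)


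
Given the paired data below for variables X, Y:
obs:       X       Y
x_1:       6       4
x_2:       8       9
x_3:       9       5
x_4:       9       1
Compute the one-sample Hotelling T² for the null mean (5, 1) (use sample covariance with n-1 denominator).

Step 1 — sample mean vector:
  mean(X) = (6 + 8 + 9 + 9) / 4 = 32/4 = 8
  mean(Y) = (4 + 9 + 5 + 1) / 4 = 19/4 = 4.75
  x̄ = (8, 4.75),  deviation x̄ - mu_0 = (8, 4.75) - (5, 1) = (3, 3.75).

Step 2 — sample covariance matrix, S[i,j] = (1/(n-1)) · Σ_k (x_{k,i} - mean_i) · (x_{k,j} - mean_j), divisor n-1 = 3:
  S[X,X] = ((-2)·(-2) + (0)·(0) + (1)·(1) + (1)·(1)) / 3 = 6/3 = 2
  S[X,Y] = ((-2)·(-0.75) + (0)·(4.25) + (1)·(0.25) + (1)·(-3.75)) / 3 = -2/3 = -0.6667
  S[Y,Y] = ((-0.75)·(-0.75) + (4.25)·(4.25) + (0.25)·(0.25) + (-3.75)·(-3.75)) / 3 = 32.75/3 = 10.9167
  S = [[2, -0.6667],
 [-0.6667, 10.9167]].

Step 3 — invert S. det(S) = 2·10.9167 - (-0.6667)² = 21.3889.
  S^{-1} = (1/det) · [[d, -b], [-b, a]] = [[0.5104, 0.0312],
 [0.0312, 0.0935]].

Step 4 — quadratic form (x̄ - mu_0)^T · S^{-1} · (x̄ - mu_0):
  S^{-1} · (x̄ - mu_0) = (1.6481, 0.4442),
  (x̄ - mu_0)^T · [...] = (3)·(1.6481) + (3.75)·(0.4442) = 6.6097.

Step 5 — scale by n: T² = 4 · 6.6097 = 26.439.

T² ≈ 26.439


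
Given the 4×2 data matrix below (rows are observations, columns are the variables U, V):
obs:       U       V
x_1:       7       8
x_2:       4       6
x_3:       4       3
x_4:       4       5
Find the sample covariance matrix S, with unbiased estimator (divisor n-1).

Step 1 — column means:
  mean(U) = (7 + 4 + 4 + 4) / 4 = 19/4 = 4.75
  mean(V) = (8 + 6 + 3 + 5) / 4 = 22/4 = 5.5

Step 2 — sample covariance S[i,j] = (1/(n-1)) · Σ_k (x_{k,i} - mean_i) · (x_{k,j} - mean_j), with n-1 = 3.
  S[U,U] = ((2.25)·(2.25) + (-0.75)·(-0.75) + (-0.75)·(-0.75) + (-0.75)·(-0.75)) / 3 = 6.75/3 = 2.25
  S[U,V] = ((2.25)·(2.5) + (-0.75)·(0.5) + (-0.75)·(-2.5) + (-0.75)·(-0.5)) / 3 = 7.5/3 = 2.5
  S[V,V] = ((2.5)·(2.5) + (0.5)·(0.5) + (-2.5)·(-2.5) + (-0.5)·(-0.5)) / 3 = 13/3 = 4.3333

S is symmetric (S[j,i] = S[i,j]). Assembling:

S = [[2.25, 2.5],
 [2.5, 4.3333]]


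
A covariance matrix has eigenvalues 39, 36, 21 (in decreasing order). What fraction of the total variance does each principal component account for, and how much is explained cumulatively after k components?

Step 1 — total variance = trace(Sigma) = Σ λ_i = 39 + 36 + 21 = 96.

Step 2 — fraction explained by component i = λ_i / Σ λ:
  PC1: 39/96 = 0.4062
  PC2: 36/96 = 0.375
  PC3: 21/96 = 0.2188

Step 3 — cumulative fraction after k components = (λ_1 + ... + λ_k) / Σ λ:
  k = 1: 39/96 = 0.4062
  k = 2: (39 + 36)/96 = 75/96 = 0.7812
  k = 3: (39 + 36 + 21)/96 = 96/96 = 1

Summary (fraction, with percent):

explained: PC1 0.4062 (40.62%), PC2 0.375 (37.5%), PC3 0.2188 (21.88%);  cumulative: 0.4062, 0.7812, 1


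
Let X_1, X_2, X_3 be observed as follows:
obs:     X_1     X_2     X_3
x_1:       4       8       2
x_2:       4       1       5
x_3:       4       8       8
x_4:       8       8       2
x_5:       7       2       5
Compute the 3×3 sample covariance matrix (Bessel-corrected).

Step 1 — column means:
  mean(X_1) = (4 + 4 + 4 + 8 + 7) / 5 = 27/5 = 5.4
  mean(X_2) = (8 + 1 + 8 + 8 + 2) / 5 = 27/5 = 5.4
  mean(X_3) = (2 + 5 + 8 + 2 + 5) / 5 = 22/5 = 4.4

Step 2 — sample covariance S[i,j] = (1/(n-1)) · Σ_k (x_{k,i} - mean_i) · (x_{k,j} - mean_j), with n-1 = 4.
  S[X_1,X_1] = ((-1.4)·(-1.4) + (-1.4)·(-1.4) + (-1.4)·(-1.4) + (2.6)·(2.6) + (1.6)·(1.6)) / 4 = 15.2/4 = 3.8
  S[X_1,X_2] = ((-1.4)·(2.6) + (-1.4)·(-4.4) + (-1.4)·(2.6) + (2.6)·(2.6) + (1.6)·(-3.4)) / 4 = 0.2/4 = 0.05
  S[X_1,X_3] = ((-1.4)·(-2.4) + (-1.4)·(0.6) + (-1.4)·(3.6) + (2.6)·(-2.4) + (1.6)·(0.6)) / 4 = -7.8/4 = -1.95
  S[X_2,X_2] = ((2.6)·(2.6) + (-4.4)·(-4.4) + (2.6)·(2.6) + (2.6)·(2.6) + (-3.4)·(-3.4)) / 4 = 51.2/4 = 12.8
  S[X_2,X_3] = ((2.6)·(-2.4) + (-4.4)·(0.6) + (2.6)·(3.6) + (2.6)·(-2.4) + (-3.4)·(0.6)) / 4 = -7.8/4 = -1.95
  S[X_3,X_3] = ((-2.4)·(-2.4) + (0.6)·(0.6) + (3.6)·(3.6) + (-2.4)·(-2.4) + (0.6)·(0.6)) / 4 = 25.2/4 = 6.3

S is symmetric (S[j,i] = S[i,j]). Assembling:

S = [[3.8, 0.05, -1.95],
 [0.05, 12.8, -1.95],
 [-1.95, -1.95, 6.3]]


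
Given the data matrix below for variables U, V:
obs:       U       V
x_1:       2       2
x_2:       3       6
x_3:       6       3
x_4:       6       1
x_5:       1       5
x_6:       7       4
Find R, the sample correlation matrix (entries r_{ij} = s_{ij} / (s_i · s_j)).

Step 1 — column means:
  mean(U) = (2 + 3 + 6 + 6 + 1 + 7) / 6 = 25/6 = 4.1667
  mean(V) = (2 + 6 + 3 + 1 + 5 + 4) / 6 = 21/6 = 3.5

Step 2 — sample variances and covariances s[i,j] = (1/(n-1)) · Σ_k (x_{k,i} - mean_i) · (x_{k,j} - mean_j), with n-1 = 5:
  s[U,U] = ((-2.1667)·(-2.1667) + (-1.1667)·(-1.1667) + (1.8333)·(1.8333) + (1.8333)·(1.8333) + (-3.1667)·(-3.1667) + (2.8333)·(2.8333)) / 5 = 30.8333/5 = 6.1667
  s[U,V] = ((-2.1667)·(-1.5) + (-1.1667)·(2.5) + (1.8333)·(-0.5) + (1.8333)·(-2.5) + (-3.1667)·(1.5) + (2.8333)·(0.5)) / 5 = -8.5/5 = -1.7
  s[V,V] = ((-1.5)·(-1.5) + (2.5)·(2.5) + (-0.5)·(-0.5) + (-2.5)·(-2.5) + (1.5)·(1.5) + (0.5)·(0.5)) / 5 = 17.5/5 = 3.5
  Sample standard deviations s_i = √(s[i,i]):
  s(U) = √(6.1667) = 2.4833
  s(V) = √(3.5) = 1.8708

Step 3 — r_{ij} = s_{ij} / (s_i · s_j):
  r[U,U] = 1 (diagonal).
  r[U,V] = -1.7 / (2.4833 · 1.8708) = -1.7 / 4.6458 = -0.3659
  r[V,V] = 1 (diagonal).

R is symmetric with unit diagonal. Assembling:

R = [[1, -0.3659],
 [-0.3659, 1]]


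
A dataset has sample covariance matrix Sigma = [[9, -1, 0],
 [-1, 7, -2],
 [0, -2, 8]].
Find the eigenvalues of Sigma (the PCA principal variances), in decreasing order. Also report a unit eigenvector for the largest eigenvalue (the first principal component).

Step 1 — characteristic polynomial p(λ) = det(λI - Sigma) = λ³ - tr·λ² + c_1·λ - det, where tr = trace, c_1 = sum of the principal 2×2 minors, det = det(Sigma):
  tr = 9 + 7 + 8 = 24,
  c_1 = (9·7 - (-1)²) + (9·8 - (0)²) + (7·8 - (-2)²) = 62 + 72 + 52 = 186,
  det = 9·(7·8 - (-2)²) - (-1)·((-1)·8 - (-2)·(0)) + (0)·((-1)·(-2) - 7·(0)) = 9·(52) - (-1)·(-8) + (0)·(2) = 460.
  So p(λ) = λ³ - 24λ² + 186λ - 460.
Step 2 — look for an integer root (rational root theorem: any rational root is an integer divisor of 460). Testing λ = 10:
  p(10) = 1000 - 2400 + 1860 - 460 = 0  ✓
  Dividing out (λ - 10): p(λ) = (λ - 10)(λ² - 14λ + 46).
Step 3 — remaining eigenvalues from the quadratic λ² - 14λ + 46 = 0:
  Δ = 14² - 4·46 = 196 - 184 = 12,  λ = (14 ± √12)/2 = (14 ± 3.4641)/2 ≈ 8.7321 or 5.2679.
  Sorted: λ_1 = 10,  λ_2 = 8.7321,  λ_3 = 5.2679  (check: sum = 24 = tr ✓).

Step 4 — unit eigenvector for λ_1 = 10: v spans the null space of (Sigma - λ_1 I), whose rows are
  r_1 = (-1, -1, 0),  r_2 = (-1, -3, -2),  r_3 = (0, -2, -2).
  v is orthogonal to every row, so take v ∝ r_1 × r_2 = ((-1)·(-2) - (0)·(-3), (0)·(-1) - (-1)·(-2), (-1)·(-3) - (-1)·(-1)) = (2, -2, 2).
  Rescale (divide by 2): u = (1, -1, 1).
  ||u|| = √((1)² + (-1)² + (1)²) = √(3) ≈ 1.7321,  v_1 = u/||u|| ≈ (0.5774, -0.5774, 0.5774) (||v_1|| = 1).

λ_1 = 10,  λ_2 = 8.7321,  λ_3 = 5.2679;  v_1 ≈ (0.5774, -0.5774, 0.5774)


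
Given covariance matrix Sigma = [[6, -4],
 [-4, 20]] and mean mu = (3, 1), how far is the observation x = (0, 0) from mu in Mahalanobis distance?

Step 1 — centre the observation: (x - mu) = (-3, -1).

Step 2 — invert Sigma. det(Sigma) = 6·20 - (-4)² = 104.
  Sigma^{-1} = (1/det) · [[d, -b], [-b, a]] = [[0.1923, 0.0385],
 [0.0385, 0.0577]].

Step 3 — form the quadratic (x - mu)^T · Sigma^{-1} · (x - mu):
  Sigma^{-1} · (x - mu) = (-0.6154, -0.1731).
  (x - mu)^T · [Sigma^{-1} · (x - mu)] = (-3)·(-0.6154) + (-1)·(-0.1731) = 2.0192.

Step 4 — take square root: d = √(2.0192) ≈ 1.421.

d(x, mu) = √(2.0192) ≈ 1.421


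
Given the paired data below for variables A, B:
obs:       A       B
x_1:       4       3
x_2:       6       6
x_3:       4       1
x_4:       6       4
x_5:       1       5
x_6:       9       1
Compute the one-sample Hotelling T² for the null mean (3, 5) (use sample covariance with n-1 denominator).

Step 1 — sample mean vector:
  mean(A) = (4 + 6 + 4 + 6 + 1 + 9) / 6 = 30/6 = 5
  mean(B) = (3 + 6 + 1 + 4 + 5 + 1) / 6 = 20/6 = 3.3333
  x̄ = (5, 3.3333),  deviation x̄ - mu_0 = (5, 3.3333) - (3, 5) = (2, -1.6667).

Step 2 — sample covariance matrix, S[i,j] = (1/(n-1)) · Σ_k (x_{k,i} - mean_i) · (x_{k,j} - mean_j), divisor n-1 = 5:
  S[A,A] = ((-1)·(-1) + (1)·(1) + (-1)·(-1) + (1)·(1) + (-4)·(-4) + (4)·(4)) / 5 = 36/5 = 7.2
  S[A,B] = ((-1)·(-0.3333) + (1)·(2.6667) + (-1)·(-2.3333) + (1)·(0.6667) + (-4)·(1.6667) + (4)·(-2.3333)) / 5 = -10/5 = -2
  S[B,B] = ((-0.3333)·(-0.3333) + (2.6667)·(2.6667) + (-2.3333)·(-2.3333) + (0.6667)·(0.6667) + (1.6667)·(1.6667) + (-2.3333)·(-2.3333)) / 5 = 21.3333/5 = 4.2667
  S = [[7.2, -2],
 [-2, 4.2667]].

Step 3 — invert S. det(S) = 7.2·4.2667 - (-2)² = 26.72.
  S^{-1} = (1/det) · [[d, -b], [-b, a]] = [[0.1597, 0.0749],
 [0.0749, 0.2695]].

Step 4 — quadratic form (x̄ - mu_0)^T · S^{-1} · (x̄ - mu_0):
  S^{-1} · (x̄ - mu_0) = (0.1946, -0.2994),
  (x̄ - mu_0)^T · [...] = (2)·(0.1946) + (-1.6667)·(-0.2994) = 0.8882.

Step 5 — scale by n: T² = 6 · 0.8882 = 5.3293.

T² ≈ 5.3293


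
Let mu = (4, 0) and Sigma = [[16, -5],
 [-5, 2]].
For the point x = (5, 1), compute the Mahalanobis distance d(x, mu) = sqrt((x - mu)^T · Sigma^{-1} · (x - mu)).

Step 1 — centre the observation: (x - mu) = (1, 1).

Step 2 — invert Sigma. det(Sigma) = 16·2 - (-5)² = 7.
  Sigma^{-1} = (1/det) · [[d, -b], [-b, a]] = [[0.2857, 0.7143],
 [0.7143, 2.2857]].

Step 3 — form the quadratic (x - mu)^T · Sigma^{-1} · (x - mu):
  Sigma^{-1} · (x - mu) = (1, 3).
  (x - mu)^T · [Sigma^{-1} · (x - mu)] = (1)·(1) + (1)·(3) = 4.

Step 4 — take square root: d = √(4) ≈ 2.

d(x, mu) = √(4) ≈ 2


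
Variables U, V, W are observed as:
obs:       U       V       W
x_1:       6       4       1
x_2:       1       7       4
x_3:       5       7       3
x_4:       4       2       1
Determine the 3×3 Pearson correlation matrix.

Step 1 — column means:
  mean(U) = (6 + 1 + 5 + 4) / 4 = 16/4 = 4
  mean(V) = (4 + 7 + 7 + 2) / 4 = 20/4 = 5
  mean(W) = (1 + 4 + 3 + 1) / 4 = 9/4 = 2.25

Step 2 — sample variances and covariances s[i,j] = (1/(n-1)) · Σ_k (x_{k,i} - mean_i) · (x_{k,j} - mean_j), with n-1 = 3:
  s[U,U] = ((2)·(2) + (-3)·(-3) + (1)·(1) + (0)·(0)) / 3 = 14/3 = 4.6667
  s[U,V] = ((2)·(-1) + (-3)·(2) + (1)·(2) + (0)·(-3)) / 3 = -6/3 = -2
  s[U,W] = ((2)·(-1.25) + (-3)·(1.75) + (1)·(0.75) + (0)·(-1.25)) / 3 = -7/3 = -2.3333
  s[V,V] = ((-1)·(-1) + (2)·(2) + (2)·(2) + (-3)·(-3)) / 3 = 18/3 = 6
  s[V,W] = ((-1)·(-1.25) + (2)·(1.75) + (2)·(0.75) + (-3)·(-1.25)) / 3 = 10/3 = 3.3333
  s[W,W] = ((-1.25)·(-1.25) + (1.75)·(1.75) + (0.75)·(0.75) + (-1.25)·(-1.25)) / 3 = 6.75/3 = 2.25
  Sample standard deviations s_i = √(s[i,i]):
  s(U) = √(4.6667) = 2.1602
  s(V) = √(6) = 2.4495
  s(W) = √(2.25) = 1.5

Step 3 — r_{ij} = s_{ij} / (s_i · s_j):
  r[U,U] = 1 (diagonal).
  r[U,V] = -2 / (2.1602 · 2.4495) = -2 / 5.2915 = -0.378
  r[U,W] = -2.3333 / (2.1602 · 1.5) = -2.3333 / 3.2404 = -0.7201
  r[V,V] = 1 (diagonal).
  r[V,W] = 3.3333 / (2.4495 · 1.5) = 3.3333 / 3.6742 = 0.9072
  r[W,W] = 1 (diagonal).

R is symmetric with unit diagonal. Assembling:

R = [[1, -0.378, -0.7201],
 [-0.378, 1, 0.9072],
 [-0.7201, 0.9072, 1]]


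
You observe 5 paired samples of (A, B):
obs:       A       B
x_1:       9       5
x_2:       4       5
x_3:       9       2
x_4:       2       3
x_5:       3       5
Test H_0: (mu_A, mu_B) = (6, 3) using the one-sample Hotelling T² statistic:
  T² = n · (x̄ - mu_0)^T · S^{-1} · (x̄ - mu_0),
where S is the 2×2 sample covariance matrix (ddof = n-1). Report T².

Step 1 — sample mean vector:
  mean(A) = (9 + 4 + 9 + 2 + 3) / 5 = 27/5 = 5.4
  mean(B) = (5 + 5 + 2 + 3 + 5) / 5 = 20/5 = 4
  x̄ = (5.4, 4),  deviation x̄ - mu_0 = (5.4, 4) - (6, 3) = (-0.6, 1).

Step 2 — sample covariance matrix, S[i,j] = (1/(n-1)) · Σ_k (x_{k,i} - mean_i) · (x_{k,j} - mean_j), divisor n-1 = 4:
  S[A,A] = ((3.6)·(3.6) + (-1.4)·(-1.4) + (3.6)·(3.6) + (-3.4)·(-3.4) + (-2.4)·(-2.4)) / 4 = 45.2/4 = 11.3
  S[A,B] = ((3.6)·(1) + (-1.4)·(1) + (3.6)·(-2) + (-3.4)·(-1) + (-2.4)·(1)) / 4 = -4/4 = -1
  S[B,B] = ((1)·(1) + (1)·(1) + (-2)·(-2) + (-1)·(-1) + (1)·(1)) / 4 = 8/4 = 2
  S = [[11.3, -1],
 [-1, 2]].

Step 3 — invert S. det(S) = 11.3·2 - (-1)² = 21.6.
  S^{-1} = (1/det) · [[d, -b], [-b, a]] = [[0.0926, 0.0463],
 [0.0463, 0.5231]].

Step 4 — quadratic form (x̄ - mu_0)^T · S^{-1} · (x̄ - mu_0):
  S^{-1} · (x̄ - mu_0) = (-0.0093, 0.4954),
  (x̄ - mu_0)^T · [...] = (-0.6)·(-0.0093) + (1)·(0.4954) = 0.5009.

Step 5 — scale by n: T² = 5 · 0.5009 = 2.5046.

T² ≈ 2.5046


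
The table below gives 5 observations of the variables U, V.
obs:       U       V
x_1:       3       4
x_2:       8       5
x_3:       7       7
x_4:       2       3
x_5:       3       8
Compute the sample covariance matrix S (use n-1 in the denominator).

Step 1 — column means:
  mean(U) = (3 + 8 + 7 + 2 + 3) / 5 = 23/5 = 4.6
  mean(V) = (4 + 5 + 7 + 3 + 8) / 5 = 27/5 = 5.4

Step 2 — sample covariance S[i,j] = (1/(n-1)) · Σ_k (x_{k,i} - mean_i) · (x_{k,j} - mean_j), with n-1 = 4.
  S[U,U] = ((-1.6)·(-1.6) + (3.4)·(3.4) + (2.4)·(2.4) + (-2.6)·(-2.6) + (-1.6)·(-1.6)) / 4 = 29.2/4 = 7.3
  S[U,V] = ((-1.6)·(-1.4) + (3.4)·(-0.4) + (2.4)·(1.6) + (-2.6)·(-2.4) + (-1.6)·(2.6)) / 4 = 6.8/4 = 1.7
  S[V,V] = ((-1.4)·(-1.4) + (-0.4)·(-0.4) + (1.6)·(1.6) + (-2.4)·(-2.4) + (2.6)·(2.6)) / 4 = 17.2/4 = 4.3

S is symmetric (S[j,i] = S[i,j]). Assembling:

S = [[7.3, 1.7],
 [1.7, 4.3]]


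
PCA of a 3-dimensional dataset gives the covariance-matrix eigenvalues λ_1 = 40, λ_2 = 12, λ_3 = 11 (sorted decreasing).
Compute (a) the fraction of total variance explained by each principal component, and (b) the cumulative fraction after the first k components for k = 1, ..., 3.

Step 1 — total variance = trace(Sigma) = Σ λ_i = 40 + 12 + 11 = 63.

Step 2 — fraction explained by component i = λ_i / Σ λ:
  PC1: 40/63 = 0.6349
  PC2: 12/63 = 0.1905
  PC3: 11/63 = 0.1746

Step 3 — cumulative fraction after k components = (λ_1 + ... + λ_k) / Σ λ:
  k = 1: 40/63 = 0.6349
  k = 2: (40 + 12)/63 = 52/63 = 0.8254
  k = 3: (40 + 12 + 11)/63 = 63/63 = 1

Summary (fraction, with percent):

explained: PC1 0.6349 (63.49%), PC2 0.1905 (19.05%), PC3 0.1746 (17.46%);  cumulative: 0.6349, 0.8254, 1


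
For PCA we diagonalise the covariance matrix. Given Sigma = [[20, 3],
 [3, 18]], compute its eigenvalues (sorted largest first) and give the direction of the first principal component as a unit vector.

Step 1 — characteristic polynomial of 2×2 Sigma:
  det(Sigma - λI) = λ² - trace · λ + det = 0.
  trace = 20 + 18 = 38, det = 20·18 - (3)² = 351.
Step 2 — discriminant:
  Δ = trace² - 4·det = 1444 - 1404 = 40.
Step 3 — eigenvalues:
  λ = (trace ± √Δ)/2 = (38 ± 6.3246)/2,
  λ_1 = 22.1623,  λ_2 = 15.8377.

Step 4 — unit eigenvector for λ_1: solve (Sigma - λ_1 I)v = 0. First row:
  (20 - 22.1623)·v_x + (3)·v_y = 0, i.e. (-2.1623)·v_x + (3)·v_y = 0,
  so v ∝ (b, λ_1 - a) = (3, 2.1623) = u.
  ||u|| = √((3)² + (2.1623)²) = √(13.6754) ≈ 3.698,
  v_1 = u/||u|| ≈ (0.8112, 0.5847) (||v_1|| = 1).

λ_1 = 22.1623,  λ_2 = 15.8377;  v_1 ≈ (0.8112, 0.5847)


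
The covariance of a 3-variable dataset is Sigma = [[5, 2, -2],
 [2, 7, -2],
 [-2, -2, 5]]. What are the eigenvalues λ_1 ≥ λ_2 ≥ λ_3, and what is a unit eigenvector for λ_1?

Step 1 — characteristic polynomial p(λ) = det(λI - Sigma) = λ³ - tr·λ² + c_1·λ - det, where tr = trace, c_1 = sum of the principal 2×2 minors, det = det(Sigma):
  tr = 5 + 7 + 5 = 17,
  c_1 = (5·7 - (2)²) + (5·5 - (-2)²) + (7·5 - (-2)²) = 31 + 21 + 31 = 83,
  det = 5·(7·5 - (-2)²) - (2)·((2)·5 - (-2)·(-2)) + (-2)·((2)·(-2) - 7·(-2)) = 5·(31) - (2)·(6) + (-2)·(10) = 123.
  So p(λ) = λ³ - 17λ² + 83λ - 123.
Step 2 — look for an integer root (rational root theorem: any rational root is an integer divisor of 123). Testing λ = 3:
  p(3) = 27 - 153 + 249 - 123 = 0  ✓
  Dividing out (λ - 3): p(λ) = (λ - 3)(λ² - 14λ + 41).
Step 3 — remaining eigenvalues from the quadratic λ² - 14λ + 41 = 0:
  Δ = 14² - 4·41 = 196 - 164 = 32,  λ = (14 ± √32)/2 = (14 ± 5.6569)/2 ≈ 9.8284 or 4.1716.
  Sorted: λ_1 = 9.8284,  λ_2 = 4.1716,  λ_3 = 3  (check: sum = 17 = tr ✓).

Step 4 — unit eigenvector for λ_1 ≈ 9.8284: v spans the null space of (Sigma - λ_1 I), whose rows are
  r_1 = (-4.8284, 2, -2),  r_2 = (2, -2.8284, -2),  r_3 = (-2, -2, -4.8284).
  v is orthogonal to every row, so take v ∝ r_1 × r_2 = ((2)·(-2) - (-2)·(-2.8284), (-2)·(2) - (-4.8284)·(-2), (-4.8284)·(-2.8284) - (2)·(2)) ≈ (-9.6569, -13.6569, 9.6569).
  Rescale (multiply by -1 so the first nonzero entry is positive): u = (9.6569, 13.6569, -9.6569).
  ||u|| = √((9.6569)² + (13.6569)² + (-9.6569)²) = √(373.0193) ≈ 19.3137,  v_1 = u/||u|| ≈ (0.5, 0.7071, -0.5) (||v_1|| = 1).

λ_1 = 9.8284,  λ_2 = 4.1716,  λ_3 = 3;  v_1 ≈ (0.5, 0.7071, -0.5)


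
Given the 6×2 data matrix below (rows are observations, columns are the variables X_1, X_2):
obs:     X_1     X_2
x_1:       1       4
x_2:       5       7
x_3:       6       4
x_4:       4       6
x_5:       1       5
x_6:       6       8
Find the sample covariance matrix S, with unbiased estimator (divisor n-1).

Step 1 — column means:
  mean(X_1) = (1 + 5 + 6 + 4 + 1 + 6) / 6 = 23/6 = 3.8333
  mean(X_2) = (4 + 7 + 4 + 6 + 5 + 8) / 6 = 34/6 = 5.6667

Step 2 — sample covariance S[i,j] = (1/(n-1)) · Σ_k (x_{k,i} - mean_i) · (x_{k,j} - mean_j), with n-1 = 5.
  S[X_1,X_1] = ((-2.8333)·(-2.8333) + (1.1667)·(1.1667) + (2.1667)·(2.1667) + (0.1667)·(0.1667) + (-2.8333)·(-2.8333) + (2.1667)·(2.1667)) / 5 = 26.8333/5 = 5.3667
  S[X_1,X_2] = ((-2.8333)·(-1.6667) + (1.1667)·(1.3333) + (2.1667)·(-1.6667) + (0.1667)·(0.3333) + (-2.8333)·(-0.6667) + (2.1667)·(2.3333)) / 5 = 9.6667/5 = 1.9333
  S[X_2,X_2] = ((-1.6667)·(-1.6667) + (1.3333)·(1.3333) + (-1.6667)·(-1.6667) + (0.3333)·(0.3333) + (-0.6667)·(-0.6667) + (2.3333)·(2.3333)) / 5 = 13.3333/5 = 2.6667

S is symmetric (S[j,i] = S[i,j]). Assembling:

S = [[5.3667, 1.9333],
 [1.9333, 2.6667]]


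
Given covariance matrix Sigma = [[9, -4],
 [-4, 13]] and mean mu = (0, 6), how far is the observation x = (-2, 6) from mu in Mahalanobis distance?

Step 1 — centre the observation: (x - mu) = (-2, 0).

Step 2 — invert Sigma. det(Sigma) = 9·13 - (-4)² = 101.
  Sigma^{-1} = (1/det) · [[d, -b], [-b, a]] = [[0.1287, 0.0396],
 [0.0396, 0.0891]].

Step 3 — form the quadratic (x - mu)^T · Sigma^{-1} · (x - mu):
  Sigma^{-1} · (x - mu) = (-0.2574, -0.0792).
  (x - mu)^T · [Sigma^{-1} · (x - mu)] = (-2)·(-0.2574) + (0)·(-0.0792) = 0.5149.

Step 4 — take square root: d = √(0.5149) ≈ 0.7175.

d(x, mu) = √(0.5149) ≈ 0.7175


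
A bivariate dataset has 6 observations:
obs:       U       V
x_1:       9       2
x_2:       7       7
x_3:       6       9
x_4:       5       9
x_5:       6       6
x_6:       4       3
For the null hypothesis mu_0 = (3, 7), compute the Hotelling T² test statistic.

Step 1 — sample mean vector:
  mean(U) = (9 + 7 + 6 + 5 + 6 + 4) / 6 = 37/6 = 6.1667
  mean(V) = (2 + 7 + 9 + 9 + 6 + 3) / 6 = 36/6 = 6
  x̄ = (6.1667, 6),  deviation x̄ - mu_0 = (6.1667, 6) - (3, 7) = (3.1667, -1).

Step 2 — sample covariance matrix, S[i,j] = (1/(n-1)) · Σ_k (x_{k,i} - mean_i) · (x_{k,j} - mean_j), divisor n-1 = 5:
  S[U,U] = ((2.8333)·(2.8333) + (0.8333)·(0.8333) + (-0.1667)·(-0.1667) + (-1.1667)·(-1.1667) + (-0.1667)·(-0.1667) + (-2.1667)·(-2.1667)) / 5 = 14.8333/5 = 2.9667
  S[U,V] = ((2.8333)·(-4) + (0.8333)·(1) + (-0.1667)·(3) + (-1.1667)·(3) + (-0.1667)·(0) + (-2.1667)·(-3)) / 5 = -8/5 = -1.6
  S[V,V] = ((-4)·(-4) + (1)·(1) + (3)·(3) + (3)·(3) + (0)·(0) + (-3)·(-3)) / 5 = 44/5 = 8.8
  S = [[2.9667, -1.6],
 [-1.6, 8.8]].

Step 3 — invert S. det(S) = 2.9667·8.8 - (-1.6)² = 23.5467.
  S^{-1} = (1/det) · [[d, -b], [-b, a]] = [[0.3737, 0.068],
 [0.068, 0.126]].

Step 4 — quadratic form (x̄ - mu_0)^T · S^{-1} · (x̄ - mu_0):
  S^{-1} · (x̄ - mu_0) = (1.1155, 0.0892),
  (x̄ - mu_0)^T · [...] = (3.1667)·(1.1155) + (-1)·(0.0892) = 3.4433.

Step 5 — scale by n: T² = 6 · 3.4433 = 20.6597.

T² ≈ 20.6597


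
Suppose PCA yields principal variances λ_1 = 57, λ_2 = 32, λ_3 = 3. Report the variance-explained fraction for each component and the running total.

Step 1 — total variance = trace(Sigma) = Σ λ_i = 57 + 32 + 3 = 92.

Step 2 — fraction explained by component i = λ_i / Σ λ:
  PC1: 57/92 = 0.6196
  PC2: 32/92 = 0.3478
  PC3: 3/92 = 0.0326

Step 3 — cumulative fraction after k components = (λ_1 + ... + λ_k) / Σ λ:
  k = 1: 57/92 = 0.6196
  k = 2: (57 + 32)/92 = 89/92 = 0.9674
  k = 3: (57 + 32 + 3)/92 = 92/92 = 1

Summary (fraction, with percent):

explained: PC1 0.6196 (61.96%), PC2 0.3478 (34.78%), PC3 0.0326 (3.26%);  cumulative: 0.6196, 0.9674, 1


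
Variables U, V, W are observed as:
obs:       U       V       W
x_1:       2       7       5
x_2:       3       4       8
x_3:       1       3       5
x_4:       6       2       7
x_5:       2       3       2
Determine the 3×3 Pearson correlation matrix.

Step 1 — column means:
  mean(U) = (2 + 3 + 1 + 6 + 2) / 5 = 14/5 = 2.8
  mean(V) = (7 + 4 + 3 + 2 + 3) / 5 = 19/5 = 3.8
  mean(W) = (5 + 8 + 5 + 7 + 2) / 5 = 27/5 = 5.4

Step 2 — sample variances and covariances s[i,j] = (1/(n-1)) · Σ_k (x_{k,i} - mean_i) · (x_{k,j} - mean_j), with n-1 = 4:
  s[U,U] = ((-0.8)·(-0.8) + (0.2)·(0.2) + (-1.8)·(-1.8) + (3.2)·(3.2) + (-0.8)·(-0.8)) / 4 = 14.8/4 = 3.7
  s[U,V] = ((-0.8)·(3.2) + (0.2)·(0.2) + (-1.8)·(-0.8) + (3.2)·(-1.8) + (-0.8)·(-0.8)) / 4 = -6.2/4 = -1.55
  s[U,W] = ((-0.8)·(-0.4) + (0.2)·(2.6) + (-1.8)·(-0.4) + (3.2)·(1.6) + (-0.8)·(-3.4)) / 4 = 9.4/4 = 2.35
  s[V,V] = ((3.2)·(3.2) + (0.2)·(0.2) + (-0.8)·(-0.8) + (-1.8)·(-1.8) + (-0.8)·(-0.8)) / 4 = 14.8/4 = 3.7
  s[V,W] = ((3.2)·(-0.4) + (0.2)·(2.6) + (-0.8)·(-0.4) + (-1.8)·(1.6) + (-0.8)·(-3.4)) / 4 = -0.6/4 = -0.15
  s[W,W] = ((-0.4)·(-0.4) + (2.6)·(2.6) + (-0.4)·(-0.4) + (1.6)·(1.6) + (-3.4)·(-3.4)) / 4 = 21.2/4 = 5.3
  Sample standard deviations s_i = √(s[i,i]):
  s(U) = √(3.7) = 1.9235
  s(V) = √(3.7) = 1.9235
  s(W) = √(5.3) = 2.3022

Step 3 — r_{ij} = s_{ij} / (s_i · s_j):
  r[U,U] = 1 (diagonal).
  r[U,V] = -1.55 / (1.9235 · 1.9235) = -1.55 / 3.7 = -0.4189
  r[U,W] = 2.35 / (1.9235 · 2.3022) = 2.35 / 4.4283 = 0.5307
  r[V,V] = 1 (diagonal).
  r[V,W] = -0.15 / (1.9235 · 2.3022) = -0.15 / 4.4283 = -0.0339
  r[W,W] = 1 (diagonal).

R is symmetric with unit diagonal. Assembling:

R = [[1, -0.4189, 0.5307],
 [-0.4189, 1, -0.0339],
 [0.5307, -0.0339, 1]]


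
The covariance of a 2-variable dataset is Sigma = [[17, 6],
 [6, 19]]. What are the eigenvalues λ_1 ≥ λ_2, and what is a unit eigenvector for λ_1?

Step 1 — characteristic polynomial of 2×2 Sigma:
  det(Sigma - λI) = λ² - trace · λ + det = 0.
  trace = 17 + 19 = 36, det = 17·19 - (6)² = 287.
Step 2 — discriminant:
  Δ = trace² - 4·det = 1296 - 1148 = 148.
Step 3 — eigenvalues:
  λ = (trace ± √Δ)/2 = (36 ± 12.1655)/2,
  λ_1 = 24.0828,  λ_2 = 11.9172.

Step 4 — unit eigenvector for λ_1: solve (Sigma - λ_1 I)v = 0. First row:
  (17 - 24.0828)·v_x + (6)·v_y = 0, i.e. (-7.0828)·v_x + (6)·v_y = 0,
  so v ∝ (b, λ_1 - a) = (6, 7.0828) = u.
  ||u|| = √((6)² + (7.0828)²) = √(86.1655) ≈ 9.2825,
  v_1 = u/||u|| ≈ (0.6464, 0.763) (||v_1|| = 1).

λ_1 = 24.0828,  λ_2 = 11.9172;  v_1 ≈ (0.6464, 0.763)


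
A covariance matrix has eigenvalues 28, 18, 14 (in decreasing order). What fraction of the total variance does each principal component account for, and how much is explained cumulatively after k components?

Step 1 — total variance = trace(Sigma) = Σ λ_i = 28 + 18 + 14 = 60.

Step 2 — fraction explained by component i = λ_i / Σ λ:
  PC1: 28/60 = 0.4667
  PC2: 18/60 = 0.3
  PC3: 14/60 = 0.2333

Step 3 — cumulative fraction after k components = (λ_1 + ... + λ_k) / Σ λ:
  k = 1: 28/60 = 0.4667
  k = 2: (28 + 18)/60 = 46/60 = 0.7667
  k = 3: (28 + 18 + 14)/60 = 60/60 = 1

Summary (fraction, with percent):

explained: PC1 0.4667 (46.67%), PC2 0.3 (30%), PC3 0.2333 (23.33%);  cumulative: 0.4667, 0.7667, 1


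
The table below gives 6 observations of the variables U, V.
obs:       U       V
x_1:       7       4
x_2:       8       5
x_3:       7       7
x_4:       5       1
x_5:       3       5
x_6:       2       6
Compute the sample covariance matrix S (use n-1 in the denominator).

Step 1 — column means:
  mean(U) = (7 + 8 + 7 + 5 + 3 + 2) / 6 = 32/6 = 5.3333
  mean(V) = (4 + 5 + 7 + 1 + 5 + 6) / 6 = 28/6 = 4.6667

Step 2 — sample covariance S[i,j] = (1/(n-1)) · Σ_k (x_{k,i} - mean_i) · (x_{k,j} - mean_j), with n-1 = 5.
  S[U,U] = ((1.6667)·(1.6667) + (2.6667)·(2.6667) + (1.6667)·(1.6667) + (-0.3333)·(-0.3333) + (-2.3333)·(-2.3333) + (-3.3333)·(-3.3333)) / 5 = 29.3333/5 = 5.8667
  S[U,V] = ((1.6667)·(-0.6667) + (2.6667)·(0.3333) + (1.6667)·(2.3333) + (-0.3333)·(-3.6667) + (-2.3333)·(0.3333) + (-3.3333)·(1.3333)) / 5 = -0.3333/5 = -0.0667
  S[V,V] = ((-0.6667)·(-0.6667) + (0.3333)·(0.3333) + (2.3333)·(2.3333) + (-3.6667)·(-3.6667) + (0.3333)·(0.3333) + (1.3333)·(1.3333)) / 5 = 21.3333/5 = 4.2667

S is symmetric (S[j,i] = S[i,j]). Assembling:

S = [[5.8667, -0.0667],
 [-0.0667, 4.2667]]


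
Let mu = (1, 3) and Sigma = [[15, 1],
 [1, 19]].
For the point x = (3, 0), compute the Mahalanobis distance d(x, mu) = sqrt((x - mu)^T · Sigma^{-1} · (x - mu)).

Step 1 — centre the observation: (x - mu) = (2, -3).

Step 2 — invert Sigma. det(Sigma) = 15·19 - (1)² = 284.
  Sigma^{-1} = (1/det) · [[d, -b], [-b, a]] = [[0.0669, -0.0035],
 [-0.0035, 0.0528]].

Step 3 — form the quadratic (x - mu)^T · Sigma^{-1} · (x - mu):
  Sigma^{-1} · (x - mu) = (0.1444, -0.1655).
  (x - mu)^T · [Sigma^{-1} · (x - mu)] = (2)·(0.1444) + (-3)·(-0.1655) = 0.7852.

Step 4 — take square root: d = √(0.7852) ≈ 0.8861.

d(x, mu) = √(0.7852) ≈ 0.8861


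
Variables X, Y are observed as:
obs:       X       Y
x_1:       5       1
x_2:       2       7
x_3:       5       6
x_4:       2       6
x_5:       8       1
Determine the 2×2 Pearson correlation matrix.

Step 1 — column means:
  mean(X) = (5 + 2 + 5 + 2 + 8) / 5 = 22/5 = 4.4
  mean(Y) = (1 + 7 + 6 + 6 + 1) / 5 = 21/5 = 4.2

Step 2 — sample variances and covariances s[i,j] = (1/(n-1)) · Σ_k (x_{k,i} - mean_i) · (x_{k,j} - mean_j), with n-1 = 4:
  s[X,X] = ((0.6)·(0.6) + (-2.4)·(-2.4) + (0.6)·(0.6) + (-2.4)·(-2.4) + (3.6)·(3.6)) / 4 = 25.2/4 = 6.3
  s[X,Y] = ((0.6)·(-3.2) + (-2.4)·(2.8) + (0.6)·(1.8) + (-2.4)·(1.8) + (3.6)·(-3.2)) / 4 = -23.4/4 = -5.85
  s[Y,Y] = ((-3.2)·(-3.2) + (2.8)·(2.8) + (1.8)·(1.8) + (1.8)·(1.8) + (-3.2)·(-3.2)) / 4 = 34.8/4 = 8.7
  Sample standard deviations s_i = √(s[i,i]):
  s(X) = √(6.3) = 2.51
  s(Y) = √(8.7) = 2.9496

Step 3 — r_{ij} = s_{ij} / (s_i · s_j):
  r[X,X] = 1 (diagonal).
  r[X,Y] = -5.85 / (2.51 · 2.9496) = -5.85 / 7.4034 = -0.7902
  r[Y,Y] = 1 (diagonal).

R is symmetric with unit diagonal. Assembling:

R = [[1, -0.7902],
 [-0.7902, 1]]


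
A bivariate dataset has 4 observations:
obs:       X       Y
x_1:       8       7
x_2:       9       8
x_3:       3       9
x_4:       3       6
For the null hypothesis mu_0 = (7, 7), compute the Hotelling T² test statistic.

Step 1 — sample mean vector:
  mean(X) = (8 + 9 + 3 + 3) / 4 = 23/4 = 5.75
  mean(Y) = (7 + 8 + 9 + 6) / 4 = 30/4 = 7.5
  x̄ = (5.75, 7.5),  deviation x̄ - mu_0 = (5.75, 7.5) - (7, 7) = (-1.25, 0.5).

Step 2 — sample covariance matrix, S[i,j] = (1/(n-1)) · Σ_k (x_{k,i} - mean_i) · (x_{k,j} - mean_j), divisor n-1 = 3:
  S[X,X] = ((2.25)·(2.25) + (3.25)·(3.25) + (-2.75)·(-2.75) + (-2.75)·(-2.75)) / 3 = 30.75/3 = 10.25
  S[X,Y] = ((2.25)·(-0.5) + (3.25)·(0.5) + (-2.75)·(1.5) + (-2.75)·(-1.5)) / 3 = 0.5/3 = 0.1667
  S[Y,Y] = ((-0.5)·(-0.5) + (0.5)·(0.5) + (1.5)·(1.5) + (-1.5)·(-1.5)) / 3 = 5/3 = 1.6667
  S = [[10.25, 0.1667],
 [0.1667, 1.6667]].

Step 3 — invert S. det(S) = 10.25·1.6667 - (0.1667)² = 17.0556.
  S^{-1} = (1/det) · [[d, -b], [-b, a]] = [[0.0977, -0.0098],
 [-0.0098, 0.601]].

Step 4 — quadratic form (x̄ - mu_0)^T · S^{-1} · (x̄ - mu_0):
  S^{-1} · (x̄ - mu_0) = (-0.127, 0.3127),
  (x̄ - mu_0)^T · [...] = (-1.25)·(-0.127) + (0.5)·(0.3127) = 0.3151.

Step 5 — scale by n: T² = 4 · 0.3151 = 1.2606.

T² ≈ 1.2606


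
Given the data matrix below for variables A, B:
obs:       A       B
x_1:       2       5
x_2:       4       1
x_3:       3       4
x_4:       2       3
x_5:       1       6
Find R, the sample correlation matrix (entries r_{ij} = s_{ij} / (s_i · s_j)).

Step 1 — column means:
  mean(A) = (2 + 4 + 3 + 2 + 1) / 5 = 12/5 = 2.4
  mean(B) = (5 + 1 + 4 + 3 + 6) / 5 = 19/5 = 3.8

Step 2 — sample variances and covariances s[i,j] = (1/(n-1)) · Σ_k (x_{k,i} - mean_i) · (x_{k,j} - mean_j), with n-1 = 4:
  s[A,A] = ((-0.4)·(-0.4) + (1.6)·(1.6) + (0.6)·(0.6) + (-0.4)·(-0.4) + (-1.4)·(-1.4)) / 4 = 5.2/4 = 1.3
  s[A,B] = ((-0.4)·(1.2) + (1.6)·(-2.8) + (0.6)·(0.2) + (-0.4)·(-0.8) + (-1.4)·(2.2)) / 4 = -7.6/4 = -1.9
  s[B,B] = ((1.2)·(1.2) + (-2.8)·(-2.8) + (0.2)·(0.2) + (-0.8)·(-0.8) + (2.2)·(2.2)) / 4 = 14.8/4 = 3.7
  Sample standard deviations s_i = √(s[i,i]):
  s(A) = √(1.3) = 1.1402
  s(B) = √(3.7) = 1.9235

Step 3 — r_{ij} = s_{ij} / (s_i · s_j):
  r[A,A] = 1 (diagonal).
  r[A,B] = -1.9 / (1.1402 · 1.9235) = -1.9 / 2.1932 = -0.8663
  r[B,B] = 1 (diagonal).

R is symmetric with unit diagonal. Assembling:

R = [[1, -0.8663],
 [-0.8663, 1]]


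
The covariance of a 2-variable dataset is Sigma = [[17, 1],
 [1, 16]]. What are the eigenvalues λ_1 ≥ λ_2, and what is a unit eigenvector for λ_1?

Step 1 — characteristic polynomial of 2×2 Sigma:
  det(Sigma - λI) = λ² - trace · λ + det = 0.
  trace = 17 + 16 = 33, det = 17·16 - (1)² = 271.
Step 2 — discriminant:
  Δ = trace² - 4·det = 1089 - 1084 = 5.
Step 3 — eigenvalues:
  λ = (trace ± √Δ)/2 = (33 ± 2.2361)/2,
  λ_1 = 17.618,  λ_2 = 15.382.

Step 4 — unit eigenvector for λ_1: solve (Sigma - λ_1 I)v = 0. First row:
  (17 - 17.618)·v_x + (1)·v_y = 0, i.e. (-0.618)·v_x + (1)·v_y = 0,
  so v ∝ (b, λ_1 - a) = (1, 0.618) = u.
  ||u|| = √((1)² + (0.618)²) = √(1.382) ≈ 1.1756,
  v_1 = u/||u|| ≈ (0.8507, 0.5257) (||v_1|| = 1).

λ_1 = 17.618,  λ_2 = 15.382;  v_1 ≈ (0.8507, 0.5257)


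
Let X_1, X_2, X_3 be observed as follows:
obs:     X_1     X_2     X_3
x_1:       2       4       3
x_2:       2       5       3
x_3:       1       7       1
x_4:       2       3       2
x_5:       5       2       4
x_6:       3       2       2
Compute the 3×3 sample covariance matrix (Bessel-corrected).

Step 1 — column means:
  mean(X_1) = (2 + 2 + 1 + 2 + 5 + 3) / 6 = 15/6 = 2.5
  mean(X_2) = (4 + 5 + 7 + 3 + 2 + 2) / 6 = 23/6 = 3.8333
  mean(X_3) = (3 + 3 + 1 + 2 + 4 + 2) / 6 = 15/6 = 2.5

Step 2 — sample covariance S[i,j] = (1/(n-1)) · Σ_k (x_{k,i} - mean_i) · (x_{k,j} - mean_j), with n-1 = 5.
  S[X_1,X_1] = ((-0.5)·(-0.5) + (-0.5)·(-0.5) + (-1.5)·(-1.5) + (-0.5)·(-0.5) + (2.5)·(2.5) + (0.5)·(0.5)) / 5 = 9.5/5 = 1.9
  S[X_1,X_2] = ((-0.5)·(0.1667) + (-0.5)·(1.1667) + (-1.5)·(3.1667) + (-0.5)·(-0.8333) + (2.5)·(-1.8333) + (0.5)·(-1.8333)) / 5 = -10.5/5 = -2.1
  S[X_1,X_3] = ((-0.5)·(0.5) + (-0.5)·(0.5) + (-1.5)·(-1.5) + (-0.5)·(-0.5) + (2.5)·(1.5) + (0.5)·(-0.5)) / 5 = 5.5/5 = 1.1
  S[X_2,X_2] = ((0.1667)·(0.1667) + (1.1667)·(1.1667) + (3.1667)·(3.1667) + (-0.8333)·(-0.8333) + (-1.8333)·(-1.8333) + (-1.8333)·(-1.8333)) / 5 = 18.8333/5 = 3.7667
  S[X_2,X_3] = ((0.1667)·(0.5) + (1.1667)·(0.5) + (3.1667)·(-1.5) + (-0.8333)·(-0.5) + (-1.8333)·(1.5) + (-1.8333)·(-0.5)) / 5 = -5.5/5 = -1.1
  S[X_3,X_3] = ((0.5)·(0.5) + (0.5)·(0.5) + (-1.5)·(-1.5) + (-0.5)·(-0.5) + (1.5)·(1.5) + (-0.5)·(-0.5)) / 5 = 5.5/5 = 1.1

S is symmetric (S[j,i] = S[i,j]). Assembling:

S = [[1.9, -2.1, 1.1],
 [-2.1, 3.7667, -1.1],
 [1.1, -1.1, 1.1]]


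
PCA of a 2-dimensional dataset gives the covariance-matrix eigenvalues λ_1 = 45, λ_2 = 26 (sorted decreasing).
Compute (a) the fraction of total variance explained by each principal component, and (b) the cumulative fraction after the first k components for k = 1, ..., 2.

Step 1 — total variance = trace(Sigma) = Σ λ_i = 45 + 26 = 71.

Step 2 — fraction explained by component i = λ_i / Σ λ:
  PC1: 45/71 = 0.6338
  PC2: 26/71 = 0.3662

Step 3 — cumulative fraction after k components = (λ_1 + ... + λ_k) / Σ λ:
  k = 1: 45/71 = 0.6338
  k = 2: (45 + 26)/71 = 71/71 = 1

Summary (fraction, with percent):

explained: PC1 0.6338 (63.38%), PC2 0.3662 (36.62%);  cumulative: 0.6338, 1


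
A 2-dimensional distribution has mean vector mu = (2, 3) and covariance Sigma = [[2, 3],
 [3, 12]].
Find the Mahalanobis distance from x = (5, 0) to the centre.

Step 1 — centre the observation: (x - mu) = (3, -3).

Step 2 — invert Sigma. det(Sigma) = 2·12 - (3)² = 15.
  Sigma^{-1} = (1/det) · [[d, -b], [-b, a]] = [[0.8, -0.2],
 [-0.2, 0.1333]].

Step 3 — form the quadratic (x - mu)^T · Sigma^{-1} · (x - mu):
  Sigma^{-1} · (x - mu) = (3, -1).
  (x - mu)^T · [Sigma^{-1} · (x - mu)] = (3)·(3) + (-3)·(-1) = 12.

Step 4 — take square root: d = √(12) ≈ 3.4641.

d(x, mu) = √(12) ≈ 3.4641


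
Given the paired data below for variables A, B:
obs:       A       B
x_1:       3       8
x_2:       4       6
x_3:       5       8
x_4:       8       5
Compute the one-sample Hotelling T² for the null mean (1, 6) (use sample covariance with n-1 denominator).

Step 1 — sample mean vector:
  mean(A) = (3 + 4 + 5 + 8) / 4 = 20/4 = 5
  mean(B) = (8 + 6 + 8 + 5) / 4 = 27/4 = 6.75
  x̄ = (5, 6.75),  deviation x̄ - mu_0 = (5, 6.75) - (1, 6) = (4, 0.75).

Step 2 — sample covariance matrix, S[i,j] = (1/(n-1)) · Σ_k (x_{k,i} - mean_i) · (x_{k,j} - mean_j), divisor n-1 = 3:
  S[A,A] = ((-2)·(-2) + (-1)·(-1) + (0)·(0) + (3)·(3)) / 3 = 14/3 = 4.6667
  S[A,B] = ((-2)·(1.25) + (-1)·(-0.75) + (0)·(1.25) + (3)·(-1.75)) / 3 = -7/3 = -2.3333
  S[B,B] = ((1.25)·(1.25) + (-0.75)·(-0.75) + (1.25)·(1.25) + (-1.75)·(-1.75)) / 3 = 6.75/3 = 2.25
  S = [[4.6667, -2.3333],
 [-2.3333, 2.25]].

Step 3 — invert S. det(S) = 4.6667·2.25 - (-2.3333)² = 5.0556.
  S^{-1} = (1/det) · [[d, -b], [-b, a]] = [[0.4451, 0.4615],
 [0.4615, 0.9231]].

Step 4 — quadratic form (x̄ - mu_0)^T · S^{-1} · (x̄ - mu_0):
  S^{-1} · (x̄ - mu_0) = (2.1264, 2.5385),
  (x̄ - mu_0)^T · [...] = (4)·(2.1264) + (0.75)·(2.5385) = 10.4093.

Step 5 — scale by n: T² = 4 · 10.4093 = 41.6374.

T² ≈ 41.6374


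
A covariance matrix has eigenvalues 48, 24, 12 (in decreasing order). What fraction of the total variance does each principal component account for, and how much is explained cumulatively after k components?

Step 1 — total variance = trace(Sigma) = Σ λ_i = 48 + 24 + 12 = 84.

Step 2 — fraction explained by component i = λ_i / Σ λ:
  PC1: 48/84 = 0.5714
  PC2: 24/84 = 0.2857
  PC3: 12/84 = 0.1429

Step 3 — cumulative fraction after k components = (λ_1 + ... + λ_k) / Σ λ:
  k = 1: 48/84 = 0.5714
  k = 2: (48 + 24)/84 = 72/84 = 0.8571
  k = 3: (48 + 24 + 12)/84 = 84/84 = 1

Summary (fraction, with percent):

explained: PC1 0.5714 (57.14%), PC2 0.2857 (28.57%), PC3 0.1429 (14.29%);  cumulative: 0.5714, 0.8571, 1


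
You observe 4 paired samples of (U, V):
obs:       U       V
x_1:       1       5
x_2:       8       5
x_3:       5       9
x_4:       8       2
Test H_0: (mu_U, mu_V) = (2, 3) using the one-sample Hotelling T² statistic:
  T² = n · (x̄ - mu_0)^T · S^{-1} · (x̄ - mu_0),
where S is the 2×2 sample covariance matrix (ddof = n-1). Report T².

Step 1 — sample mean vector:
  mean(U) = (1 + 8 + 5 + 8) / 4 = 22/4 = 5.5
  mean(V) = (5 + 5 + 9 + 2) / 4 = 21/4 = 5.25
  x̄ = (5.5, 5.25),  deviation x̄ - mu_0 = (5.5, 5.25) - (2, 3) = (3.5, 2.25).

Step 2 — sample covariance matrix, S[i,j] = (1/(n-1)) · Σ_k (x_{k,i} - mean_i) · (x_{k,j} - mean_j), divisor n-1 = 3:
  S[U,U] = ((-4.5)·(-4.5) + (2.5)·(2.5) + (-0.5)·(-0.5) + (2.5)·(2.5)) / 3 = 33/3 = 11
  S[U,V] = ((-4.5)·(-0.25) + (2.5)·(-0.25) + (-0.5)·(3.75) + (2.5)·(-3.25)) / 3 = -9.5/3 = -3.1667
  S[V,V] = ((-0.25)·(-0.25) + (-0.25)·(-0.25) + (3.75)·(3.75) + (-3.25)·(-3.25)) / 3 = 24.75/3 = 8.25
  S = [[11, -3.1667],
 [-3.1667, 8.25]].

Step 3 — invert S. det(S) = 11·8.25 - (-3.1667)² = 80.7222.
  S^{-1} = (1/det) · [[d, -b], [-b, a]] = [[0.1022, 0.0392],
 [0.0392, 0.1363]].

Step 4 — quadratic form (x̄ - mu_0)^T · S^{-1} · (x̄ - mu_0):
  S^{-1} · (x̄ - mu_0) = (0.446, 0.4439),
  (x̄ - mu_0)^T · [...] = (3.5)·(0.446) + (2.25)·(0.4439) = 2.5597.

Step 5 — scale by n: T² = 4 · 2.5597 = 10.2388.

T² ≈ 10.2388
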